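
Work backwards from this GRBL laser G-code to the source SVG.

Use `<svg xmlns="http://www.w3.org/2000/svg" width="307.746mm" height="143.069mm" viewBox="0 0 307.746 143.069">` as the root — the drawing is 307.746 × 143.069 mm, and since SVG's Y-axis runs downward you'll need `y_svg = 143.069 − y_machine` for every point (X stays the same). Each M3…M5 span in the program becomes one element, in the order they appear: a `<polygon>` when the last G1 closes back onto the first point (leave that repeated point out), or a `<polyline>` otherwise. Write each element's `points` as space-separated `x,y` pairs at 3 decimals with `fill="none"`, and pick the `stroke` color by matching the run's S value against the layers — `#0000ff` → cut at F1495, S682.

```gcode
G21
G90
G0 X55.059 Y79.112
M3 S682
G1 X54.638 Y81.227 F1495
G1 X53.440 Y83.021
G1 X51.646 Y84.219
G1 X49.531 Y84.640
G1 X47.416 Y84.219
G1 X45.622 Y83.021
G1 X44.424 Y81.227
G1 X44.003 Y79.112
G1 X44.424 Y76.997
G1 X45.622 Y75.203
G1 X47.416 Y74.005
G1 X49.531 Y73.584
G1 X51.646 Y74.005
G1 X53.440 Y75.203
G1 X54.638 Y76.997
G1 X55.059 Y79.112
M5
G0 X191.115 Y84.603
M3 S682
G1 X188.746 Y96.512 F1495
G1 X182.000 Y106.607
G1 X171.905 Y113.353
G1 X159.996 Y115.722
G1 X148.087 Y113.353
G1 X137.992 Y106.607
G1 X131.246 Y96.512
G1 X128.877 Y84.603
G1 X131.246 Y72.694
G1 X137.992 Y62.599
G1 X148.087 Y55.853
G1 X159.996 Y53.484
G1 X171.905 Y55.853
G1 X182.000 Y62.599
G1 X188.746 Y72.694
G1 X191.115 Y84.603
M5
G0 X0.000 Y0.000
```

<svg xmlns="http://www.w3.org/2000/svg" width="307.746mm" height="143.069mm" viewBox="0 0 307.746 143.069">
  <polygon points="55.059,63.957 54.638,61.842 53.440,60.048 51.646,58.850 49.531,58.429 47.416,58.850 45.622,60.048 44.424,61.842 44.003,63.957 44.424,66.072 45.622,67.866 47.416,69.064 49.531,69.485 51.646,69.064 53.440,67.866 54.638,66.072" fill="none" stroke="#0000ff"/>
  <polygon points="191.115,58.466 188.746,46.557 182.000,36.462 171.905,29.716 159.996,27.347 148.087,29.716 137.992,36.462 131.246,46.557 128.877,58.466 131.246,70.375 137.992,80.470 148.087,87.216 159.996,89.585 171.905,87.216 182.000,80.470 188.746,70.375" fill="none" stroke="#0000ff"/>
</svg>

y_svg = 143.069 − y_m. Every run uses S682, so all elements get stroke `#0000ff` (cut).

[1] closed run; points: 55.059,63.957 54.638,61.842 53.440,60.048 51.646,58.850 49.531,58.429 47.416,58.850 45.622,60.048 44.424,61.842 44.003,63.957 44.424,66.072 45.622,67.866 47.416,69.064 49.531,69.485 51.646,69.064 53.440,67.866 54.638,66.072

[2] closed run; points: 191.115,58.466 188.746,46.557 182.000,36.462 171.905,29.716 159.996,27.347 148.087,29.716 137.992,36.462 131.246,46.557 128.877,58.466 131.246,70.375 137.992,80.470 148.087,87.216 159.996,89.585 171.905,87.216 182.000,80.470 188.746,70.375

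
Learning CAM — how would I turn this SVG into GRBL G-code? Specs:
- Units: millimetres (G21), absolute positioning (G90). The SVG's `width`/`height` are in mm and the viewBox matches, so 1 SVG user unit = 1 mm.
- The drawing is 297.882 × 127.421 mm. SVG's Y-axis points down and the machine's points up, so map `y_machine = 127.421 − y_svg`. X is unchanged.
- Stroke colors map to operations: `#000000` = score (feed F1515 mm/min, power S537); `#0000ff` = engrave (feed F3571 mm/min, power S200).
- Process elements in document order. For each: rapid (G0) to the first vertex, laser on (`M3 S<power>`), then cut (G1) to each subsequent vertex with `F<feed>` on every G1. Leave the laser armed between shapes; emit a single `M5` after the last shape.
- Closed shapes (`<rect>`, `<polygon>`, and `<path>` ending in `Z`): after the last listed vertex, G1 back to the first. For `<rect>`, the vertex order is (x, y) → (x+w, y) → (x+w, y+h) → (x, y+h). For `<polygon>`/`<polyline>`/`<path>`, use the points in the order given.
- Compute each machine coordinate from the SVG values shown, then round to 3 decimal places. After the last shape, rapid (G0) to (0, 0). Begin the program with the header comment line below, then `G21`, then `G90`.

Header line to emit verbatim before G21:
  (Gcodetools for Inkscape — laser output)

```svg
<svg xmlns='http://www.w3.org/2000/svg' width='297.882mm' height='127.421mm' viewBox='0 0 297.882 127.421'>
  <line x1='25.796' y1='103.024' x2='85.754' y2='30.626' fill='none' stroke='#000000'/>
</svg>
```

(Gcodetools for Inkscape — laser output)
G21
G90
G0 X25.796 Y24.397
M3 S537
G1 X85.754 Y96.795 F1515
M5
G0 X0.000 Y0.000

Since the viewBox matches the mm dimensions, user units are millimetres directly. The only transform is the Y-flip y_m = 127.421 − y_svg.

Shape 1 is a line segment drawn with `<line>`. Its stroke #000000 means score at S537, F1515. After flipping Y the toolpath is (25.796,24.397) → (85.754,96.795).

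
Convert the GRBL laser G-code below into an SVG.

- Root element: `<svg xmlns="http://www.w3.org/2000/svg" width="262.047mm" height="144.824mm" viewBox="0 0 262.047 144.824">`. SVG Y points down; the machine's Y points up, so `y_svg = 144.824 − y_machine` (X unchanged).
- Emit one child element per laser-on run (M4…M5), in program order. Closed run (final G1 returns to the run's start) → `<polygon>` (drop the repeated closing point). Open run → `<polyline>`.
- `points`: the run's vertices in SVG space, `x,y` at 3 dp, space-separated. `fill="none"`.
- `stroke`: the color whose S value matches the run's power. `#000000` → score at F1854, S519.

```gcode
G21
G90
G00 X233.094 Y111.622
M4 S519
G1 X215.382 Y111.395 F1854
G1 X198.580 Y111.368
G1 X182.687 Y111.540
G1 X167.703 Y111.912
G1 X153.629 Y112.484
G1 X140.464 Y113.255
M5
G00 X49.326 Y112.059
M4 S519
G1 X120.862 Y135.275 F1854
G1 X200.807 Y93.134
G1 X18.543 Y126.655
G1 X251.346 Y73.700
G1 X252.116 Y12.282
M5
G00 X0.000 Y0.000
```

y_svg = 144.824 − y_m. Every run uses S519, so all elements get stroke `#000000` (score).

[1] open run; points: 233.094,33.202 215.382,33.429 198.580,33.456 182.687,33.284 167.703,32.912 153.629,32.340 140.464,31.569

[2] open run; points: 49.326,32.765 120.862,9.549 200.807,51.690 18.543,18.169 251.346,71.124 252.116,132.542

<svg xmlns="http://www.w3.org/2000/svg" width="262.047mm" height="144.824mm" viewBox="0 0 262.047 144.824">
  <polyline points="233.094,33.202 215.382,33.429 198.580,33.456 182.687,33.284 167.703,32.912 153.629,32.340 140.464,31.569" fill="none" stroke="#000000"/>
  <polyline points="49.326,32.765 120.862,9.549 200.807,51.690 18.543,18.169 251.346,71.124 252.116,132.542" fill="none" stroke="#000000"/>
</svg>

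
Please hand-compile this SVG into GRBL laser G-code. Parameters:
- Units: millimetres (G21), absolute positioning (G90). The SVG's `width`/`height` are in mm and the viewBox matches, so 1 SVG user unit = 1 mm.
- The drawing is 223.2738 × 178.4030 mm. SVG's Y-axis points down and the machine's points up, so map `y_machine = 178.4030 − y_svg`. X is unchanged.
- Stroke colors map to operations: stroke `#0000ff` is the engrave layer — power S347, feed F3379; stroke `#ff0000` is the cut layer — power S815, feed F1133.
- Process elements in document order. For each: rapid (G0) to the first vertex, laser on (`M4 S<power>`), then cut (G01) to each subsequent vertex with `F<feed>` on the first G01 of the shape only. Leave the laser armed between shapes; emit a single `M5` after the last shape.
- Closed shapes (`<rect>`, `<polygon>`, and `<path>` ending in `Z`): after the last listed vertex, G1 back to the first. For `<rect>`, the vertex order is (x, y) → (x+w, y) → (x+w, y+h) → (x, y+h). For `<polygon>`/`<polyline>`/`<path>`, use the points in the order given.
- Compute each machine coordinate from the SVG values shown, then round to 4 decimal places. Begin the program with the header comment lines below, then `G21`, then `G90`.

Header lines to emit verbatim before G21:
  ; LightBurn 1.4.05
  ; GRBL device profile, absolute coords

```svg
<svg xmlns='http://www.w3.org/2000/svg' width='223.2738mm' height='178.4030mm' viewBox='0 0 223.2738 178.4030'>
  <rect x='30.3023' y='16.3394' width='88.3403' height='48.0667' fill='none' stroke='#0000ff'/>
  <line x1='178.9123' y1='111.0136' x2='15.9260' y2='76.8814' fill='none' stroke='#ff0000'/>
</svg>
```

1 u = 1 mm; y_m = 178.4030 − y.

[1] `<rect>` rectangle, #0000ff→engrave S347 F3379: (30.3023,162.0636) → (118.6426,162.0636) → (118.6426,113.9969) → (30.3023,113.9969) → (30.3023,162.0636) (closed)

[2] `<line>` line segment, #ff0000→cut S815 F1133: (178.9123,67.3894) → (15.9260,101.5216)

; LightBurn 1.4.05
; GRBL device profile, absolute coords
G21
G90
G0 X30.3023 Y162.0636
M4 S347
G01 X118.6426 Y162.0636 F3379
G01 X118.6426 Y113.9969
G01 X30.3023 Y113.9969
G01 X30.3023 Y162.0636
G0 X178.9123 Y67.3894
M4 S815
G01 X15.9260 Y101.5216 F1133
M5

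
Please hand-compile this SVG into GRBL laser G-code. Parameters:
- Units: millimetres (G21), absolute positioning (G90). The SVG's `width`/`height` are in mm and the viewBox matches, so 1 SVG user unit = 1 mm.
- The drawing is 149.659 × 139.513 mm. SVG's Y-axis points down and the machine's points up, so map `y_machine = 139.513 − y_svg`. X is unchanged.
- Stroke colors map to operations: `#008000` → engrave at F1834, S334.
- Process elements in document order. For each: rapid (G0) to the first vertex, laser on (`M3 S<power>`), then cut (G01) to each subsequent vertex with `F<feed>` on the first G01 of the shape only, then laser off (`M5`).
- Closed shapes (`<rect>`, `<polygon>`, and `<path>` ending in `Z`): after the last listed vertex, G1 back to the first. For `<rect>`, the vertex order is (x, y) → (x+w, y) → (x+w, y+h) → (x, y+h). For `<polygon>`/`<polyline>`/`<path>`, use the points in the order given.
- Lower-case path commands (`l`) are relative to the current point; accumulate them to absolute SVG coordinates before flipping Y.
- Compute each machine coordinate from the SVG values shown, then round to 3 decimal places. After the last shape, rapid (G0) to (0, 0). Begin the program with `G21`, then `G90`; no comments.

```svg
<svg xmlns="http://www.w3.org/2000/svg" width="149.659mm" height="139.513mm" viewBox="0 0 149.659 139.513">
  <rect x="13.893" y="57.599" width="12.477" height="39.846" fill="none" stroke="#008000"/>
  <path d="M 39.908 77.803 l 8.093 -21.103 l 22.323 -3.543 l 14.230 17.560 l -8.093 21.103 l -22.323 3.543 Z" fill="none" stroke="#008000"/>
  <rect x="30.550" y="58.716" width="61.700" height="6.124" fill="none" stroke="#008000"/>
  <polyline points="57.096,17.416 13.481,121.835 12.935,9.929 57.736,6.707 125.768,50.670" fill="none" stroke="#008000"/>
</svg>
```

1 u = 1 mm; y_m = 139.513 − y.

[1] `<rect>` rectangle, #008000→engrave S334 F1834: (13.893,81.914) → (26.370,81.914) → (26.370,42.068) → (13.893,42.068) → (13.893,81.914) (closed)

[2] `<path>` regular polygon, #008000→engrave S334 F1834: (39.908,61.710) → (48.001,82.813) → (70.324,86.356) → (84.554,68.796) → (76.461,47.693) → (54.138,44.150) → (39.908,61.710) (closed)

[3] `<rect>` rectangle, #008000→engrave S334 F1834: (30.550,80.797) → (92.250,80.797) → (92.250,74.673) → (30.550,74.673) → (30.550,80.797) (closed)

[4] `<polyline>` open polyline, #008000→engrave S334 F1834: (57.096,122.097) → (13.481,17.678) → (12.935,129.584) → (57.736,132.806) → (125.768,88.843)

G21
G90
G0 X13.893 Y81.914
M3 S334
G01 X26.370 Y81.914 F1834
G01 X26.370 Y42.068
G01 X13.893 Y42.068
G01 X13.893 Y81.914
M5
G0 X39.908 Y61.710
M3 S334
G01 X48.001 Y82.813 F1834
G01 X70.324 Y86.356
G01 X84.554 Y68.796
G01 X76.461 Y47.693
G01 X54.138 Y44.150
G01 X39.908 Y61.710
M5
G0 X30.550 Y80.797
M3 S334
G01 X92.250 Y80.797 F1834
G01 X92.250 Y74.673
G01 X30.550 Y74.673
G01 X30.550 Y80.797
M5
G0 X57.096 Y122.097
M3 S334
G01 X13.481 Y17.678 F1834
G01 X12.935 Y129.584
G01 X57.736 Y132.806
G01 X125.768 Y88.843
M5
G0 X0.000 Y0.000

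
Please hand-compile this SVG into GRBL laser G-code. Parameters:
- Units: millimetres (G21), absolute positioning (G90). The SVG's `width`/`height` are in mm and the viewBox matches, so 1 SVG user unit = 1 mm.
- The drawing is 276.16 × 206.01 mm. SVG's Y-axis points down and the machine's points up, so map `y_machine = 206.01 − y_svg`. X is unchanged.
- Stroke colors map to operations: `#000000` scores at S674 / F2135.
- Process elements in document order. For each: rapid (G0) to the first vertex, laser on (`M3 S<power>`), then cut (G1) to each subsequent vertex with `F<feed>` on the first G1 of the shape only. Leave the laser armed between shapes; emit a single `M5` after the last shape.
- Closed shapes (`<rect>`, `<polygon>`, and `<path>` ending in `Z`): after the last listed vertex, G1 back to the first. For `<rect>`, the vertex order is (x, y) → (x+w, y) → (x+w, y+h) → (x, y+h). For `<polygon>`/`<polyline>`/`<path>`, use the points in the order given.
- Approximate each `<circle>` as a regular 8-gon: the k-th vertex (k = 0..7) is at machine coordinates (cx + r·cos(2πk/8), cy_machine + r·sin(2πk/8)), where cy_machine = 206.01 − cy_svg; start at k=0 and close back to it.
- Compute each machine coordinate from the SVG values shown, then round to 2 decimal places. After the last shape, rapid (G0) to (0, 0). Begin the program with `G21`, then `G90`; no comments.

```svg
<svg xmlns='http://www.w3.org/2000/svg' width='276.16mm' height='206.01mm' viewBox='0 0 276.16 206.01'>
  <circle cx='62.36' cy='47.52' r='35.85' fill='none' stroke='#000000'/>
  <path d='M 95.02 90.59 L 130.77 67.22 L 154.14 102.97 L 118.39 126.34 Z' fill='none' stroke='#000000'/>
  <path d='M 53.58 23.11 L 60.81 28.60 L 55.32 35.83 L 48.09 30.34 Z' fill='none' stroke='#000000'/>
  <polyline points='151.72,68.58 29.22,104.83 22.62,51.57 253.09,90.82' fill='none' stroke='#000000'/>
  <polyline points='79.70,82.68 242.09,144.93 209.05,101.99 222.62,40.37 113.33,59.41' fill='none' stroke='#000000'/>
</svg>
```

G21
G90
G0 X98.21 Y158.49
M3 S674
G1 X87.71 Y183.84 F2135
G1 X62.36 Y194.34
G1 X37.01 Y183.84
G1 X26.51 Y158.49
G1 X37.01 Y133.14
G1 X62.36 Y122.64
G1 X87.71 Y133.14
G1 X98.21 Y158.49
G0 X95.02 Y115.42
M3 S674
G1 X130.77 Y138.79 F2135
G1 X154.14 Y103.04
G1 X118.39 Y79.67
G1 X95.02 Y115.42
G0 X53.58 Y182.90
M3 S674
G1 X60.81 Y177.41 F2135
G1 X55.32 Y170.18
G1 X48.09 Y175.67
G1 X53.58 Y182.90
G0 X151.72 Y137.43
M3 S674
G1 X29.22 Y101.18 F2135
G1 X22.62 Y154.44
G1 X253.09 Y115.19
G0 X79.70 Y123.33
M3 S674
G1 X242.09 Y61.08 F2135
G1 X209.05 Y104.02
G1 X222.62 Y165.64
G1 X113.33 Y146.60
M5
G0 X0.00 Y0.00

Since the viewBox matches the mm dimensions, user units are millimetres directly. The only transform is the Y-flip y_m = 206.01 − y_svg.

Shape 1 is a circle drawn with `<circle>`. Its stroke #000000 means score at S674, F2135. After flipping Y the toolpath is (98.21,158.49) → (87.71,183.84) → (62.36,194.34) → (37.01,183.84) → (26.51,158.49) → (37.01,133.14) → (62.36,122.64) → (87.71,133.14) → (98.21,158.49), returning to the start.

Shape 2 is a regular polygon drawn with `<path>`. Its stroke #000000 means score at S674, F2135. After flipping Y the toolpath is (95.02,115.42) → (130.77,138.79) → (154.14,103.04) → (118.39,79.67) → (95.02,115.42), returning to the start.

Shape 3 is a regular polygon drawn with `<path>`. Its stroke #000000 means score at S674, F2135. After flipping Y the toolpath is (53.58,182.90) → (60.81,177.41) → (55.32,170.18) → (48.09,175.67) → (53.58,182.90), returning to the start.

Shape 4 is a open polyline drawn with `<polyline>`. Its stroke #000000 means score at S674, F2135. After flipping Y the toolpath is (151.72,137.43) → (29.22,101.18) → (22.62,154.44) → (253.09,115.19).

Shape 5 is a open polyline drawn with `<polyline>`. Its stroke #000000 means score at S674, F2135. After flipping Y the toolpath is (79.70,123.33) → (242.09,61.08) → (209.05,104.02) → (222.62,165.64) → (113.33,146.60).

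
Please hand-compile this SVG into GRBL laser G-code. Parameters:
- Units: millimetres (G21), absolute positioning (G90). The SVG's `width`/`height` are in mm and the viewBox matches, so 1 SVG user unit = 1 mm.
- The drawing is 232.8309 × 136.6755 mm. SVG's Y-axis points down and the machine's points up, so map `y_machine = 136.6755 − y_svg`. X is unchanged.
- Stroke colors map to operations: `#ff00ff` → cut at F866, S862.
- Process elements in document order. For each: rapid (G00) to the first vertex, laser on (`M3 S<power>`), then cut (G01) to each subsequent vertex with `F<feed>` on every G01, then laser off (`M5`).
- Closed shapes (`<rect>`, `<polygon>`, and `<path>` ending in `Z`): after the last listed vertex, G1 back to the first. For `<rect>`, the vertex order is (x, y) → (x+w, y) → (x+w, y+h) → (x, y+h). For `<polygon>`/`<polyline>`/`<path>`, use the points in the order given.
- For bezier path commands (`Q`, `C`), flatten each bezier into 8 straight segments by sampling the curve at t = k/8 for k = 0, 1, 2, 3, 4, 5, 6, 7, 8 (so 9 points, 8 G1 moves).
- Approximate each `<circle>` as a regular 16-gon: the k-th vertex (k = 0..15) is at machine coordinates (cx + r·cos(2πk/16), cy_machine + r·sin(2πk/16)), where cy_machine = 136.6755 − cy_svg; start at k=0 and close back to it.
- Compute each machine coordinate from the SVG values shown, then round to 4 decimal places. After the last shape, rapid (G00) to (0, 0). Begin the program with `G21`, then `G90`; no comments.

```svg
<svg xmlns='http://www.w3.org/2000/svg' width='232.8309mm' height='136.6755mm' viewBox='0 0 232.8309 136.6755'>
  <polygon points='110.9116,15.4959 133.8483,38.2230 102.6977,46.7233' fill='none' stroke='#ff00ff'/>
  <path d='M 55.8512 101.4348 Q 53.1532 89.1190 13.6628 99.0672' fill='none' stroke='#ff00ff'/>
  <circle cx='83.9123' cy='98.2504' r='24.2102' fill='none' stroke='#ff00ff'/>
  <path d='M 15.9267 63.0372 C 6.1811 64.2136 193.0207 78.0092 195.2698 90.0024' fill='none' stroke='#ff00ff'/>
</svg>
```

G21
G90
G00 X110.9116 Y121.1796
M3 S862
G01 X133.8483 Y98.4525 F866
G01 X102.6977 Y89.9522 F866
G01 X110.9116 Y121.1796 F866
M5
G00 X55.8512 Y35.2407
M3 S862
G01 X54.6018 Y37.9718 F866
G01 X52.2027 Y40.0071 F866
G01 X48.6538 Y41.3467 F866
G01 X43.9551 Y41.9905 F866
G01 X38.1067 Y41.9386 F866
G01 X31.1085 Y41.1909 F866
G01 X22.9605 Y39.7475 F866
G01 X13.6628 Y37.6083 F866
M5
G00 X108.1225 Y38.4251
M3 S862
G01 X106.2796 Y47.6899 F866
G01 X101.0315 Y55.5443 F866
G01 X93.1771 Y60.7924 F866
G01 X83.9123 Y62.6353 F866
G01 X74.6475 Y60.7924 F866
G01 X66.7931 Y55.5443 F866
G01 X61.5450 Y47.6899 F866
G01 X59.7021 Y38.4251 F866
G01 X61.5450 Y29.1603 F866
G01 X66.7931 Y21.3059 F866
G01 X74.6475 Y16.0578 F866
G01 X83.9123 Y14.2149 F866
G01 X93.1771 Y16.0578 F866
G01 X101.0315 Y21.3059 F866
G01 X106.2796 Y29.1603 F866
G01 X108.1225 Y38.4251 F866
M5
G00 X15.9267 Y73.6383
M3 S862
G01 X20.7425 Y72.6338 F866
G01 X39.5214 Y70.6152 F866
G01 X67.7962 Y67.7516 F866
G01 X101.1002 Y64.2120 F866
G01 X134.9665 Y60.1653 F866
G01 X164.9281 Y55.7806 F866
G01 X186.5182 Y51.2269 F866
G01 X195.2698 Y46.6731 F866
M5
G00 X0.0000 Y0.0000

viewBox `0 0 232.8309 136.6755` with mm width/height → 1 unit = 1 mm. Flip: y_m = 136.6755 − y_svg.

**Shape 1** — `<polygon>` regular polygon, stroke `#ff00ff` → cut (S862, F866). Machine vertices: (110.9116,121.1796) → (133.8483,98.4525) → (102.6977,89.9522) → (110.9116,121.1796). Closed: final G1 returns to the first vertex.

**Shape 2** — `<path>` quadratic bezier, stroke `#ff00ff` → cut (S862, F866). Control points (SVG): P0=(55.8512,101.4348), P1=(53.1532,89.1190), P2=(13.6628,99.0672); sampled at t=k/8. Machine vertices: (55.8512,35.2407) → (54.6018,37.9718) → (52.2027,40.0071) → (48.6538,41.3467) → (43.9551,41.9905) → (38.1067,41.9386) → (31.1085,41.1909) → (22.9605,39.7475) → (13.6628,37.6083). Open path.

**Shape 3** — `<circle>` circle, stroke `#ff00ff` → cut (S862, F866). Machine vertices: (108.1225,38.4251) → (106.2796,47.6899) → (101.0315,55.5443) → (93.1771,60.7924) → (83.9123,62.6353) → (74.6475,60.7924) → (66.7931,55.5443) → (61.5450,47.6899) → (59.7021,38.4251) → (61.5450,29.1603) → (66.7931,21.3059) → (74.6475,16.0578) → (83.9123,14.2149) → (93.1771,16.0578) → (101.0315,21.3059) → (106.2796,29.1603) → (108.1225,38.4251). Closed: final G1 returns to the first vertex.

**Shape 4** — `<path>` cubic bezier, stroke `#ff00ff` → cut (S862, F866). Control points (SVG): P0=(15.9267,63.0372), P1=(6.1811,64.2136), P2=(193.0207,78.0092), P3=(195.2698,90.0024); sampled at t=k/8. Machine vertices: (15.9267,73.6383) → (20.7425,72.6338) → (39.5214,70.6152) → (67.7962,67.7516) → (101.1002,64.2120) → (134.9665,60.1653) → (164.9281,55.7806) → (186.5182,51.2269) → (195.2698,46.6731). Open path.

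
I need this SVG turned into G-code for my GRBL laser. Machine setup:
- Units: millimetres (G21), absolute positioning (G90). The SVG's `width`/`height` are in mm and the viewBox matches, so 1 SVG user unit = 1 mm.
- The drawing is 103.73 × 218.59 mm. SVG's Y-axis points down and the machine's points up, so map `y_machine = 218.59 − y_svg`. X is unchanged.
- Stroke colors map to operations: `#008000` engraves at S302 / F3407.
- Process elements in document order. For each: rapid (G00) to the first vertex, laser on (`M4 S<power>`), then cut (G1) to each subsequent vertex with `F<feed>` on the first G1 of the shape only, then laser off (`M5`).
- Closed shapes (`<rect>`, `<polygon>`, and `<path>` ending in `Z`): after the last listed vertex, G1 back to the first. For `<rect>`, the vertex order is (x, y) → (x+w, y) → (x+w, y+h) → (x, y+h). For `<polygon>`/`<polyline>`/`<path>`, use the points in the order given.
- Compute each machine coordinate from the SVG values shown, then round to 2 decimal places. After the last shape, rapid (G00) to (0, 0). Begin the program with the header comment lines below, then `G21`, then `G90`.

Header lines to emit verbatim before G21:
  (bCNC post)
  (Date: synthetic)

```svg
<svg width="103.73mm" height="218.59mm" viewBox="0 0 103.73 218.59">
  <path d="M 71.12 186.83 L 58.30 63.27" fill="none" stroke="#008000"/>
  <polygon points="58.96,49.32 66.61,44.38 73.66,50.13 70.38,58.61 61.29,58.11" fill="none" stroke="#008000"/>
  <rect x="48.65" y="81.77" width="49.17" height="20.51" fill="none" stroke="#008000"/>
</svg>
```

(bCNC post)
(Date: synthetic)
G21
G90
G00 X71.12 Y31.76
M4 S302
G1 X58.30 Y155.32 F3407
M5
G00 X58.96 Y169.27
M4 S302
G1 X66.61 Y174.21 F3407
G1 X73.66 Y168.46
G1 X70.38 Y159.98
G1 X61.29 Y160.48
G1 X58.96 Y169.27
M5
G00 X48.65 Y136.82
M4 S302
G1 X97.82 Y136.82 F3407
G1 X97.82 Y116.31
G1 X48.65 Y116.31
G1 X48.65 Y136.82
M5
G00 X0.00 Y0.00

Since the viewBox matches the mm dimensions, user units are millimetres directly. The only transform is the Y-flip y_m = 218.59 − y_svg.

Shape 1 is a line segment drawn with `<path>`. Its stroke #008000 means engrave at S302, F3407. After flipping Y the toolpath is (71.12,31.76) → (58.30,155.32).

Shape 2 is a regular polygon drawn with `<polygon>`. Its stroke #008000 means engrave at S302, F3407. After flipping Y the toolpath is (58.96,169.27) → (66.61,174.21) → (73.66,168.46) → (70.38,159.98) → (61.29,160.48) → (58.96,169.27), returning to the start.

Shape 3 is a rectangle drawn with `<rect>`. Its stroke #008000 means engrave at S302, F3407. After flipping Y the toolpath is (48.65,136.82) → (97.82,136.82) → (97.82,116.31) → (48.65,116.31) → (48.65,136.82), returning to the start.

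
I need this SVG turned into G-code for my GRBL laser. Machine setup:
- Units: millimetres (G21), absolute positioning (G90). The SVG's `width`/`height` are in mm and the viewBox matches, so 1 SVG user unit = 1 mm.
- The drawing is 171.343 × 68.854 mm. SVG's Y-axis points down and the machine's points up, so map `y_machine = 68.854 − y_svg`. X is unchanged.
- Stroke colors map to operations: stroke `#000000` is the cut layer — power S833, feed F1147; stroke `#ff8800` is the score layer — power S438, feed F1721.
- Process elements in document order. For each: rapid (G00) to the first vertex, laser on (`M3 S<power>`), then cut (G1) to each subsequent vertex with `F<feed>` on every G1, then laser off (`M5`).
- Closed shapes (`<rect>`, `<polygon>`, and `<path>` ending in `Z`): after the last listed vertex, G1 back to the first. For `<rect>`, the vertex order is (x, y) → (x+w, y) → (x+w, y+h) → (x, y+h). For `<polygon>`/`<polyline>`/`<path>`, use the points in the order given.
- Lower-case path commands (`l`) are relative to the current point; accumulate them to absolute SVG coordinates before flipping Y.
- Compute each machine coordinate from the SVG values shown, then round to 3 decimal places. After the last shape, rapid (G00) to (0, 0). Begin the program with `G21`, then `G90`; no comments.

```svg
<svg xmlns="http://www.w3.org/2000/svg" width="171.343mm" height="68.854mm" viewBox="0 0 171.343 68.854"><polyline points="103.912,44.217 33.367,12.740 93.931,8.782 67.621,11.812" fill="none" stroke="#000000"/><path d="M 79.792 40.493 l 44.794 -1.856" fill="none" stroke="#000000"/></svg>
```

Since the viewBox matches the mm dimensions, user units are millimetres directly. The only transform is the Y-flip y_m = 68.854 − y_svg.

Shape 1 is a open polyline drawn with `<polyline>`. Its stroke #000000 means cut at S833, F1147. After flipping Y the toolpath is (103.912,24.637) → (33.367,56.114) → (93.931,60.072) → (67.621,57.042).

Shape 2 is a line segment drawn with `<path>`. Its stroke #000000 means cut at S833, F1147. After flipping Y the toolpath is (79.792,28.361) → (124.586,30.217).

G21
G90
G00 X103.912 Y24.637
M3 S833
G1 X33.367 Y56.114 F1147
G1 X93.931 Y60.072 F1147
G1 X67.621 Y57.042 F1147
M5
G00 X79.792 Y28.361
M3 S833
G1 X124.586 Y30.217 F1147
M5
G00 X0.000 Y0.000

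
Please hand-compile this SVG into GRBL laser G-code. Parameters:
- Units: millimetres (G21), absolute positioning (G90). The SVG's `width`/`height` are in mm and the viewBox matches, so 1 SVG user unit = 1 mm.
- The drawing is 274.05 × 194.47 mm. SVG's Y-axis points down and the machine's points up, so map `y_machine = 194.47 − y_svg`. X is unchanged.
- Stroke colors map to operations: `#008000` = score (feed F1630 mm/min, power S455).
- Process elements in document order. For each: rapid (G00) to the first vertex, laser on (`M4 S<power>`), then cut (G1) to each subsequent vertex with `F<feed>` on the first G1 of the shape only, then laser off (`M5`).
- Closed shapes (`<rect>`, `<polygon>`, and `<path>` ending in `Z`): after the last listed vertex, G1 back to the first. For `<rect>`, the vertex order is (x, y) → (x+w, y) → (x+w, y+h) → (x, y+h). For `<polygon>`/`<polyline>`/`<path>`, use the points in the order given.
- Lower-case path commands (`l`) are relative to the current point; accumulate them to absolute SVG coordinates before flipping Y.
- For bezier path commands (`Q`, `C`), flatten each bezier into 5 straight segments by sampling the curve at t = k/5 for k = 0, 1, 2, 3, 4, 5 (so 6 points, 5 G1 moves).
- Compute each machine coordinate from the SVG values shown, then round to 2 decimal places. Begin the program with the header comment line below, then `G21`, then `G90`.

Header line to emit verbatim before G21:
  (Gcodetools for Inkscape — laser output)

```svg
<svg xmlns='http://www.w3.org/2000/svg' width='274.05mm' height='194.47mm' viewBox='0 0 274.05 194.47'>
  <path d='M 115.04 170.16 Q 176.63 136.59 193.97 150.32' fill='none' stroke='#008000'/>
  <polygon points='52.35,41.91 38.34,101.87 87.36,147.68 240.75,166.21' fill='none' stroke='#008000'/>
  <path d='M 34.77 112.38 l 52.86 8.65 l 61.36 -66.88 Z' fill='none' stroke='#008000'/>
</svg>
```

1 u = 1 mm; y_m = 194.47 − y.

[1] `<path>` quadratic bezier, #008000→score S455 F1630: (115.04,24.31) → (137.91,35.85) → (157.23,43.60) → (173.02,47.57) → (185.26,47.75) → (193.97,44.15)

[2] `<polygon>` closed polygon, #008000→score S455 F1630: (52.35,152.56) → (38.34,92.60) → (87.36,46.79) → (240.75,28.26) → (52.35,152.56) (closed)

[3] `<path>` closed polygon, #008000→score S455 F1630: (34.77,82.09) → (87.63,73.44) → (148.99,140.32) → (34.77,82.09) (closed)

(Gcodetools for Inkscape — laser output)
G21
G90
G00 X115.04 Y24.31
M4 S455
G1 X137.91 Y35.85 F1630
G1 X157.23 Y43.60
G1 X173.02 Y47.57
G1 X185.26 Y47.75
G1 X193.97 Y44.15
M5
G00 X52.35 Y152.56
M4 S455
G1 X38.34 Y92.60 F1630
G1 X87.36 Y46.79
G1 X240.75 Y28.26
G1 X52.35 Y152.56
M5
G00 X34.77 Y82.09
M4 S455
G1 X87.63 Y73.44 F1630
G1 X148.99 Y140.32
G1 X34.77 Y82.09
M5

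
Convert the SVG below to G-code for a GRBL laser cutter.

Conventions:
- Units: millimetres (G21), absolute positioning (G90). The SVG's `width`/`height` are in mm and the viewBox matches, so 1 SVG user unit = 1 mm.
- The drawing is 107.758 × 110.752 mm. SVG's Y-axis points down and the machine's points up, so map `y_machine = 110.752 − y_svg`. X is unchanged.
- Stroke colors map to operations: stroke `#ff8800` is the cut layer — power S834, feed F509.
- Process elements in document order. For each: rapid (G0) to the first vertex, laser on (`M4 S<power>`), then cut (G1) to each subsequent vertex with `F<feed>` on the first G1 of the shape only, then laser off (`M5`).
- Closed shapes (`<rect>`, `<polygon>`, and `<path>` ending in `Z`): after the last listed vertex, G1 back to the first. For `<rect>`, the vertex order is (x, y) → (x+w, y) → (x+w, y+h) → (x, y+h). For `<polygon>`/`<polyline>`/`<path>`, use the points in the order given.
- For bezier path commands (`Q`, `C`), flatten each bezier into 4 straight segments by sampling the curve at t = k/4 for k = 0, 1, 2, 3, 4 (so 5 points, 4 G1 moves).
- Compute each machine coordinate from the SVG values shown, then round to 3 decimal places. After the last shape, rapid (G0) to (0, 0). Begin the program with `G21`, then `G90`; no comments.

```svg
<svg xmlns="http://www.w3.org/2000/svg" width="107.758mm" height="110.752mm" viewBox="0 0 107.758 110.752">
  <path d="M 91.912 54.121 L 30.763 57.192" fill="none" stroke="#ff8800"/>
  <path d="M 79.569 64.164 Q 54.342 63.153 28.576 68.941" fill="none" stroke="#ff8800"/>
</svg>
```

G21
G90
G0 X91.912 Y56.631
M4 S834
G1 X30.763 Y53.560 F509
M5
G0 X79.569 Y46.588
M4 S834
G1 X66.922 Y46.669 F509
G1 X54.207 Y45.899
G1 X41.425 Y44.280
G1 X28.576 Y41.811
M5
G0 X0.000 Y0.000

Since the viewBox matches the mm dimensions, user units are millimetres directly. The only transform is the Y-flip y_m = 110.752 − y_svg.

Shape 1 is a line segment drawn with `<path>`. Its stroke #ff8800 means cut at S834, F509. After flipping Y the toolpath is (91.912,56.631) → (30.763,53.560).

Shape 2 is a quadratic bezier drawn with `<path>`. Its stroke #ff8800 means cut at S834, F509. After flipping Y the toolpath is (79.569,46.588) → (66.922,46.669) → (54.207,45.899) → (41.425,44.280) → (28.576,41.811).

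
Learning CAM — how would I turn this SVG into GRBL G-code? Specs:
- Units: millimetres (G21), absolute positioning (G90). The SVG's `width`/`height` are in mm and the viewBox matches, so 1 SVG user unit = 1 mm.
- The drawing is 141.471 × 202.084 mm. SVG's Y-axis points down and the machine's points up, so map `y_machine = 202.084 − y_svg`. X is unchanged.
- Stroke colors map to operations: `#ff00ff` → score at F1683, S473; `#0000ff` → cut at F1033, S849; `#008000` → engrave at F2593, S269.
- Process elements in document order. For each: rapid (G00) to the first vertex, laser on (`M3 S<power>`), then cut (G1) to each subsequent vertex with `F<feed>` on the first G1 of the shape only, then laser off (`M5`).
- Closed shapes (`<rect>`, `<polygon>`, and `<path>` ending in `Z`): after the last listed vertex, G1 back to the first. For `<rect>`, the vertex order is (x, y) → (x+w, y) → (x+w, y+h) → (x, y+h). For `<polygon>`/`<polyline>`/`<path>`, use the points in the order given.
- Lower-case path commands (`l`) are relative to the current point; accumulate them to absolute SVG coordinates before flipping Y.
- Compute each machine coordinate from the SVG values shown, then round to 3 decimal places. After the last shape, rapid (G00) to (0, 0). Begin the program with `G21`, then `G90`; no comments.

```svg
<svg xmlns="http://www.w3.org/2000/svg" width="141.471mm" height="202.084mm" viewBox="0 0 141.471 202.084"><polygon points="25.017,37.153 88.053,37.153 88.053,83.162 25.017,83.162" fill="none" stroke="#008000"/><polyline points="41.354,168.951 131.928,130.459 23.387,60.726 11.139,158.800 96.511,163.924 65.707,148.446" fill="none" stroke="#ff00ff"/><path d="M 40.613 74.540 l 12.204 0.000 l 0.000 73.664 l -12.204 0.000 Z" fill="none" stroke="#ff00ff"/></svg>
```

1 u = 1 mm; y_m = 202.084 − y.

[1] `<polygon>` rectangle, #008000→engrave S269 F2593: (25.017,164.931) → (88.053,164.931) → (88.053,118.922) → (25.017,118.922) → (25.017,164.931) (closed)

[2] `<polyline>` open polyline, #ff00ff→score S473 F1683: (41.354,33.133) → (131.928,71.625) → (23.387,141.358) → (11.139,43.284) → (96.511,38.160) → (65.707,53.638)

[3] `<path>` rectangle, #ff00ff→score S473 F1683: (40.613,127.544) → (52.817,127.544) → (52.817,53.880) → (40.613,53.880) → (40.613,127.544) (closed)

G21
G90
G00 X25.017 Y164.931
M3 S269
G1 X88.053 Y164.931 F2593
G1 X88.053 Y118.922
G1 X25.017 Y118.922
G1 X25.017 Y164.931
M5
G00 X41.354 Y33.133
M3 S473
G1 X131.928 Y71.625 F1683
G1 X23.387 Y141.358
G1 X11.139 Y43.284
G1 X96.511 Y38.160
G1 X65.707 Y53.638
M5
G00 X40.613 Y127.544
M3 S473
G1 X52.817 Y127.544 F1683
G1 X52.817 Y53.880
G1 X40.613 Y53.880
G1 X40.613 Y127.544
M5
G00 X0.000 Y0.000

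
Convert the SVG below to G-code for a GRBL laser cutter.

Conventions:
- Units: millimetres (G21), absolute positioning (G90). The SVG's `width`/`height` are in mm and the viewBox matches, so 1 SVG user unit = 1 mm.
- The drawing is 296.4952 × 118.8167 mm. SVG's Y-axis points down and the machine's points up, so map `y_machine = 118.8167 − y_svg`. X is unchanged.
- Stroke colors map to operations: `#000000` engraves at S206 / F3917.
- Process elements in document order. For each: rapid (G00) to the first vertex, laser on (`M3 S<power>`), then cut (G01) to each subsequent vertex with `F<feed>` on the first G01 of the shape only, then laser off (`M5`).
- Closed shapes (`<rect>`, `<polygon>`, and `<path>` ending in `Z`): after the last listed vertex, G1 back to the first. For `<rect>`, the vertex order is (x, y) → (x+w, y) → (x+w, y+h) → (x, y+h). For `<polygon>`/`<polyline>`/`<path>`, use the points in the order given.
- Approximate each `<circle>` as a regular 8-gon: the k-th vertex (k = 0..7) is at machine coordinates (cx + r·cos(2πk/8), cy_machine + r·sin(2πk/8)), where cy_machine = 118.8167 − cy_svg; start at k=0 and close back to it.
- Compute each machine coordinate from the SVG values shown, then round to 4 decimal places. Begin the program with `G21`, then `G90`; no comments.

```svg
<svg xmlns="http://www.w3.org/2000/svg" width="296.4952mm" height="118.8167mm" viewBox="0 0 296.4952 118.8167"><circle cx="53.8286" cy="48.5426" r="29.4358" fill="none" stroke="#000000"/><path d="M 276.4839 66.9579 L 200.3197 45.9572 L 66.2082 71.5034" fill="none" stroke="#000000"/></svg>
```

G21
G90
G00 X83.2644 Y70.2741
M3 S206
G01 X74.6429 Y91.0884 F3917
G01 X53.8286 Y99.7099
G01 X33.0143 Y91.0884
G01 X24.3928 Y70.2741
G01 X33.0143 Y49.4598
G01 X53.8286 Y40.8383
G01 X74.6429 Y49.4598
G01 X83.2644 Y70.2741
M5
G00 X276.4839 Y51.8588
M3 S206
G01 X200.3197 Y72.8595 F3917
G01 X66.2082 Y47.3133
M5

1 u = 1 mm; y_m = 118.8167 − y.

[1] `<circle>` circle, #000000→engrave S206 F3917: (83.2644,70.2741) → (74.6429,91.0884) → (53.8286,99.7099) → (33.0143,91.0884) → (24.3928,70.2741) → (33.0143,49.4598) → (53.8286,40.8383) → (74.6429,49.4598) → (83.2644,70.2741) (closed)

[2] `<path>` open polyline, #000000→engrave S206 F3917: (276.4839,51.8588) → (200.3197,72.8595) → (66.2082,47.3133)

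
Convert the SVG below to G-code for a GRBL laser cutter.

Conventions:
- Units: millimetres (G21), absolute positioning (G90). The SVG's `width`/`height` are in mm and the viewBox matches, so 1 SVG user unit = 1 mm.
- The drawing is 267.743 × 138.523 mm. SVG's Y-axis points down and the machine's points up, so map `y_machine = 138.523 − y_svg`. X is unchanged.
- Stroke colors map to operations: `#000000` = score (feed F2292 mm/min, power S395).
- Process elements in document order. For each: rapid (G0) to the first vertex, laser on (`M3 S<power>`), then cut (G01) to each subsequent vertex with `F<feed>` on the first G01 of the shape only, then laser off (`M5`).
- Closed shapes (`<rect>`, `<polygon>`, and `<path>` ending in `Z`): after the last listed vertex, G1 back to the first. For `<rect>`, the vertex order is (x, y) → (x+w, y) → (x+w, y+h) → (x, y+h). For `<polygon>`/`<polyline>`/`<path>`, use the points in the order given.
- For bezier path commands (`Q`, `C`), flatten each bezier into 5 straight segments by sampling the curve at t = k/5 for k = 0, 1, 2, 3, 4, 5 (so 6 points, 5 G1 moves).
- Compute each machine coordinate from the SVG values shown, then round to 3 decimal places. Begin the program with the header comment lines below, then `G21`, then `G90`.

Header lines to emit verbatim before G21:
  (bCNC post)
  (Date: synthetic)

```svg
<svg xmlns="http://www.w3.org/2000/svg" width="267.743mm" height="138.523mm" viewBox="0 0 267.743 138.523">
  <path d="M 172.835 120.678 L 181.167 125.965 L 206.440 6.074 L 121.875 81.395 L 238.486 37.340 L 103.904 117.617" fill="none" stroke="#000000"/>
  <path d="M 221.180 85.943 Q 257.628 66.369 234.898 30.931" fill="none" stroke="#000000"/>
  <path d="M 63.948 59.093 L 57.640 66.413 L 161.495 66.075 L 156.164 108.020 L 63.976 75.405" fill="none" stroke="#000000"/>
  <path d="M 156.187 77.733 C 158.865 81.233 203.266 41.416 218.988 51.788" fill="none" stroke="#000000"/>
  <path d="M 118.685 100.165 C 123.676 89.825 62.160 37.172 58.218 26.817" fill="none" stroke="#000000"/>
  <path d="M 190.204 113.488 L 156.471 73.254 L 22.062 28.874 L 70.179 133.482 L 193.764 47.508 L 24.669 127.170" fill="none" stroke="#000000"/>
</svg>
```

(bCNC post)
(Date: synthetic)
G21
G90
G0 X172.835 Y17.845
M3 S395
G01 X181.167 Y12.558 F2292
G01 X206.440 Y132.449
G01 X121.875 Y57.128
G01 X238.486 Y101.183
G01 X103.904 Y20.906
M5
G0 X221.180 Y52.580
M3 S395
G01 X233.392 Y61.044 F2292
G01 X240.870 Y70.777
G01 X243.614 Y81.780
G01 X241.623 Y94.051
G01 X234.898 Y107.592
M5
G0 X63.948 Y79.430
M3 S395
G01 X57.640 Y72.110 F2292
G01 X161.495 Y72.448
G01 X156.164 Y30.503
G01 X63.976 Y63.118
M5
G0 X156.187 Y60.790
M3 S395
G01 X162.237 Y63.140 F2292
G01 X174.922 Y71.398
G01 X190.861 Y81.075
G01 X206.677 Y87.684
G01 X218.988 Y86.735
M5
G0 X118.685 Y38.358
M3 S395
G01 X114.691 Y48.963 F2292
G01 X100.692 Y65.661
G01 X82.643 Y84.392
G01 X66.499 Y101.094
G01 X58.218 Y111.706
M5
G0 X190.204 Y25.035
M3 S395
G01 X156.471 Y65.269 F2292
G01 X22.062 Y109.649
G01 X70.179 Y5.041
G01 X193.764 Y91.015
G01 X24.669 Y11.353
M5

viewBox `0 0 267.743 138.523` with mm width/height → 1 unit = 1 mm. Flip: y_m = 138.523 − y_svg.

**Shape 1** — `<path>` open polyline, stroke `#000000` → score (S395, F2292). Machine vertices: (172.835,17.845) → (181.167,12.558) → (206.440,132.449) → (121.875,57.128) → (238.486,101.183) → (103.904,20.906). Open path.

**Shape 2** — `<path>` quadratic bezier, stroke `#000000` → score (S395, F2292). Control points (SVG): P0=(221.180,85.943), P1=(257.628,66.369), P2=(234.898,30.931); sampled at t=k/5. Machine vertices: (221.180,52.580) → (233.392,61.044) → (240.870,70.777) → (243.614,81.780) → (241.623,94.051) → (234.898,107.592). Open path.

**Shape 3** — `<path>` open polyline, stroke `#000000` → score (S395, F2292). Machine vertices: (63.948,79.430) → (57.640,72.110) → (161.495,72.448) → (156.164,30.503) → (63.976,63.118). Open path.

**Shape 4** — `<path>` cubic bezier, stroke `#000000` → score (S395, F2292). Control points (SVG): P0=(156.187,77.733), P1=(158.865,81.233), P2=(203.266,41.416), P3=(218.988,51.788); sampled at t=k/5. Machine vertices: (156.187,60.790) → (162.237,63.140) → (174.922,71.398) → (190.861,81.075) → (206.677,87.684) → (218.988,86.735). Open path.

**Shape 5** — `<path>` cubic bezier, stroke `#000000` → score (S395, F2292). Control points (SVG): P0=(118.685,100.165), P1=(123.676,89.825), P2=(62.160,37.172), P3=(58.218,26.817); sampled at t=k/5. Machine vertices: (118.685,38.358) → (114.691,48.963) → (100.692,65.661) → (82.643,84.392) → (66.499,101.094) → (58.218,111.706). Open path.

**Shape 6** — `<path>` open polyline, stroke `#000000` → score (S395, F2292). Machine vertices: (190.204,25.035) → (156.471,65.269) → (22.062,109.649) → (70.179,5.041) → (193.764,91.015) → (24.669,11.353). Open path.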